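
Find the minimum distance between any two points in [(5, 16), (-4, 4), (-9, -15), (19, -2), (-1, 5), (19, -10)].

Computing all pairwise distances among 6 points:

d((5, 16), (-4, 4)) = 15.0
d((5, 16), (-9, -15)) = 34.0147
d((5, 16), (19, -2)) = 22.8035
d((5, 16), (-1, 5)) = 12.53
d((5, 16), (19, -10)) = 29.5296
d((-4, 4), (-9, -15)) = 19.6469
d((-4, 4), (19, -2)) = 23.7697
d((-4, 4), (-1, 5)) = 3.1623 <-- minimum
d((-4, 4), (19, -10)) = 26.9258
d((-9, -15), (19, -2)) = 30.8707
d((-9, -15), (-1, 5)) = 21.5407
d((-9, -15), (19, -10)) = 28.4429
d((19, -2), (-1, 5)) = 21.1896
d((19, -2), (19, -10)) = 8.0
d((-1, 5), (19, -10)) = 25.0

Closest pair: (-4, 4) and (-1, 5) with distance 3.1623

The closest pair is (-4, 4) and (-1, 5) with Euclidean distance 3.1623. For 6 points, brute-force pairwise comparison is shown above. For large n, the divide-and-conquer algorithm (sort by x, recurse on halves, check the dividing strip) achieves O(n log n).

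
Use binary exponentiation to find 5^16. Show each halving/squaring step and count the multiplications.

Computing 5^16 by squaring (build up from 5^1; each line after the first costs one multiplication):

5^1 = 5
5^2 = (5^1)^2 = 5^2 = 25
5^4 = (5^2)^2 = 25^2 = 625
5^8 = (5^4)^2 = 625^2 = 390625
5^16 = (5^8)^2 = 390625^2 = 152587890625

Result: 152587890625
Multiplications needed: 4 (4 lines after 5^1)

5^16 = 152587890625. Using exponentiation by squaring, this requires 4 multiplications. The key idea: if the exponent is even, square the half-power; if odd, multiply by the base once.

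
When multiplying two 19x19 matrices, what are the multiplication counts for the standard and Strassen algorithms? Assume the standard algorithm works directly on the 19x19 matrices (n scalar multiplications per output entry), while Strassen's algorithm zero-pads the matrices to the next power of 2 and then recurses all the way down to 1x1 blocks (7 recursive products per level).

Matrix multiplication for 19x19 matrices:

Strassen's algorithm requires power-of-2 dimensions. Pad 19x19 to 32x32 (next power of 2).

Standard algorithm: 19^3 = 6859 multiplications
Strassen's algorithm: 7^(log2(32)) = 7^5 = 16807 multiplications
Difference: 6859 - 16807 = -9948 (Strassen uses MORE here due to padding overhead — for small or just-over-power-of-2 n, padding can outweigh the per-level savings)

Standard: 6859 multiplications (19^3). Strassen: 16807 multiplications (7^5, after padding to 32x32). Strassen reduces 8 recursive multiplications to 7 at each level.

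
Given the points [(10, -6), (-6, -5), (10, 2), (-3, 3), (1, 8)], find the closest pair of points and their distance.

Computing all pairwise distances among 5 points:

d((10, -6), (-6, -5)) = 16.0312
d((10, -6), (10, 2)) = 8.0
d((10, -6), (-3, 3)) = 15.8114
d((10, -6), (1, 8)) = 16.6433
d((-6, -5), (10, 2)) = 17.4642
d((-6, -5), (-3, 3)) = 8.544
d((-6, -5), (1, 8)) = 14.7648
d((10, 2), (-3, 3)) = 13.0384
d((10, 2), (1, 8)) = 10.8167
d((-3, 3), (1, 8)) = 6.4031 <-- minimum

Closest pair: (-3, 3) and (1, 8) with distance 6.4031

The closest pair is (-3, 3) and (1, 8) with Euclidean distance 6.4031. For 5 points, brute-force pairwise comparison is shown above. For large n, the divide-and-conquer algorithm (sort by x, recurse on halves, check the dividing strip) achieves O(n log n).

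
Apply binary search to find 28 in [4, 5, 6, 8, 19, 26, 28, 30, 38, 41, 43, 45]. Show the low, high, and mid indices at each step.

Binary search for 28 in [4, 5, 6, 8, 19, 26, 28, 30, 38, 41, 43, 45]:

lo=0, hi=11, mid=5, arr[mid]=26 -> 26 < 28, search right half
lo=6, hi=11, mid=8, arr[mid]=38 -> 38 > 28, search left half
lo=6, hi=7, mid=6, arr[mid]=28 -> Found target at index 6!

Binary search finds 28 at index 6 after 3 comparisons. The search repeatedly halves the search space by comparing with the middle element.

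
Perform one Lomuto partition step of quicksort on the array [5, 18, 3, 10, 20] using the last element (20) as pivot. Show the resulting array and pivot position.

Lomuto partition with pivot = 20:

Initial array: [5, 18, 3, 10, 20]

arr[0]=5 <= 20: swap with position 0, array becomes [5, 18, 3, 10, 20]
arr[1]=18 <= 20: swap with position 1, array becomes [5, 18, 3, 10, 20]
arr[2]=3 <= 20: swap with position 2, array becomes [5, 18, 3, 10, 20]
arr[3]=10 <= 20: swap with position 3, array becomes [5, 18, 3, 10, 20]

Place pivot at position 4: [5, 18, 3, 10, 20]
Pivot position: 4

After partitioning with pivot 20, the array becomes [5, 18, 3, 10, 20]. The pivot is placed at index 4. All elements to the left of the pivot are <= 20, and all elements to the right are > 20.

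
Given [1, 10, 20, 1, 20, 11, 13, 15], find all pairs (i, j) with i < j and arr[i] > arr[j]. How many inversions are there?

Finding inversions in [1, 10, 20, 1, 20, 11, 13, 15]:

(1, 3): arr[1]=10 > arr[3]=1
(2, 3): arr[2]=20 > arr[3]=1
(2, 5): arr[2]=20 > arr[5]=11
(2, 6): arr[2]=20 > arr[6]=13
(2, 7): arr[2]=20 > arr[7]=15
(4, 5): arr[4]=20 > arr[5]=11
(4, 6): arr[4]=20 > arr[6]=13
(4, 7): arr[4]=20 > arr[7]=15

Total inversions: 8

The array has 8 inversion(s): (1,3), (2,3), (2,5), (2,6), (2,7), (4,5), (4,6), (4,7). Each pair (i,j) satisfies i < j and arr[i] > arr[j].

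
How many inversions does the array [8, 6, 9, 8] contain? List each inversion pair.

Finding inversions in [8, 6, 9, 8]:

(0, 1): arr[0]=8 > arr[1]=6
(2, 3): arr[2]=9 > arr[3]=8

Total inversions: 2

The array has 2 inversion(s): (0,1), (2,3). Each pair (i,j) satisfies i < j and arr[i] > arr[j].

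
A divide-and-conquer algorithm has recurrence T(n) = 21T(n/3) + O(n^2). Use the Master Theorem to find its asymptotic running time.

Master Theorem for T(n) = 21T(n/3) + O(n^2):

a = 21, b = 3, c = 2
log_b(a) = log_3(21) = 2.7712

Case 1: c = 2 < log_3(21) = 2.7712
T(n) = O(n^(log_3 21))

For T(n) = 21T(n/3) + O(n^2): log_3(21) = 2.7712. This is Case 1 of the Master Theorem (c < log_b(a), work dominated by leaves), giving O(n^(log_3 21)).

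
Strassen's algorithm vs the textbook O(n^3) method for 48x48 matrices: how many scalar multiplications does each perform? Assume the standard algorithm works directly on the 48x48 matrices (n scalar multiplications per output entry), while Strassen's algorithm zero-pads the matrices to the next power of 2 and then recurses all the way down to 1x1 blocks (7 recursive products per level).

Matrix multiplication for 48x48 matrices:

Strassen's algorithm requires power-of-2 dimensions. Pad 48x48 to 64x64 (next power of 2).

Standard algorithm: 48^3 = 110592 multiplications
Strassen's algorithm: 7^(log2(64)) = 7^6 = 117649 multiplications
Difference: 110592 - 117649 = -7057 (Strassen uses MORE here due to padding overhead — for small or just-over-power-of-2 n, padding can outweigh the per-level savings)

Standard: 110592 multiplications (48^3). Strassen: 117649 multiplications (7^6, after padding to 64x64). Strassen reduces 8 recursive multiplications to 7 at each level.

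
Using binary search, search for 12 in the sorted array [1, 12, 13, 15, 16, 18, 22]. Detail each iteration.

Binary search for 12 in [1, 12, 13, 15, 16, 18, 22]:

lo=0, hi=6, mid=3, arr[mid]=15 -> 15 > 12, search left half
lo=0, hi=2, mid=1, arr[mid]=12 -> Found target at index 1!

Binary search finds 12 at index 1 after 2 comparisons. The search repeatedly halves the search space by comparing with the middle element.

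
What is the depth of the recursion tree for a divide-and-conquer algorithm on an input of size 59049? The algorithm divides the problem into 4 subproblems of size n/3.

For divide and conquer with division factor 3:

Problem sizes at each level:
Level 0: 59049
Level 1: 19683
Level 2: 6561
Level 3: 2187
Level 4: 729
Level 5: 243
Level 6: 81
Level 7: 27
Level 8: 9
Level 9: 3
Level 10: 1

The root is level 0 and the size-1 base case is level 10 (the tree spans levels 0 through 10, i.e. 11 levels counting the root), so the depth is the number of divisions: log_3(59049) = 10

The recursion tree depth is log_3(59049) = 10. At each level, the problem size is divided by 3, so it takes 10 divisions to reduce to a base case of size 1. The algorithm makes 4 recursive calls at each level.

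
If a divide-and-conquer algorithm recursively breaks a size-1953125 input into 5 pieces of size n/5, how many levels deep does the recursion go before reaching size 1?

For divide and conquer with division factor 5:

Problem sizes at each level:
Level 0: 1953125
Level 1: 390625
Level 2: 78125
Level 3: 15625
Level 4: 3125
Level 5: 625
Level 6: 125
Level 7: 25
Level 8: 5
Level 9: 1

The root is level 0 and the size-1 base case is level 9 (the tree spans levels 0 through 9, i.e. 10 levels counting the root), so the depth is the number of divisions: log_5(1953125) = 9

The recursion tree depth is log_5(1953125) = 9. At each level, the problem size is divided by 5, so it takes 9 divisions to reduce to a base case of size 1. The algorithm makes 5 recursive calls at each level.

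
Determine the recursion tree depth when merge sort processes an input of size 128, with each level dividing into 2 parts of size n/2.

For divide and conquer with division factor 2:

Problem sizes at each level:
Level 0: 128
Level 1: 64
Level 2: 32
Level 3: 16
Level 4: 8
Level 5: 4
Level 6: 2
Level 7: 1

The root is level 0 and the size-1 base case is level 7 (the tree spans levels 0 through 7, i.e. 8 levels counting the root), so the depth is the number of divisions: log_2(128) = 7

The recursion tree depth is log_2(128) = 7. At each level, the problem size is divided by 2, so it takes 7 divisions to reduce to a base case of size 1. The algorithm makes 2 recursive calls at each level.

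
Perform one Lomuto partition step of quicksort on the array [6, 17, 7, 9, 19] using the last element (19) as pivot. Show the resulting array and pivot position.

Lomuto partition with pivot = 19:

Initial array: [6, 17, 7, 9, 19]

arr[0]=6 <= 19: swap with position 0, array becomes [6, 17, 7, 9, 19]
arr[1]=17 <= 19: swap with position 1, array becomes [6, 17, 7, 9, 19]
arr[2]=7 <= 19: swap with position 2, array becomes [6, 17, 7, 9, 19]
arr[3]=9 <= 19: swap with position 3, array becomes [6, 17, 7, 9, 19]

Place pivot at position 4: [6, 17, 7, 9, 19]
Pivot position: 4

After partitioning with pivot 19, the array becomes [6, 17, 7, 9, 19]. The pivot is placed at index 4. All elements to the left of the pivot are <= 19, and all elements to the right are > 19.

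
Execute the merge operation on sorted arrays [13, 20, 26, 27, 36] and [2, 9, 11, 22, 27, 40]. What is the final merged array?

Merging process:

Compare 13 vs 2: take 2 from right. Merged: [2]
Compare 13 vs 9: take 9 from right. Merged: [2, 9]
Compare 13 vs 11: take 11 from right. Merged: [2, 9, 11]
Compare 13 vs 22: take 13 from left. Merged: [2, 9, 11, 13]
Compare 20 vs 22: take 20 from left. Merged: [2, 9, 11, 13, 20]
Compare 26 vs 22: take 22 from right. Merged: [2, 9, 11, 13, 20, 22]
Compare 26 vs 27: take 26 from left. Merged: [2, 9, 11, 13, 20, 22, 26]
Compare 27 vs 27: take 27 from left. Merged: [2, 9, 11, 13, 20, 22, 26, 27]
Compare 36 vs 27: take 27 from right. Merged: [2, 9, 11, 13, 20, 22, 26, 27, 27]
Compare 36 vs 40: take 36 from left. Merged: [2, 9, 11, 13, 20, 22, 26, 27, 27, 36]
Append remaining from right: [40]. Merged: [2, 9, 11, 13, 20, 22, 26, 27, 27, 36, 40]

Final merged array: [2, 9, 11, 13, 20, 22, 26, 27, 27, 36, 40]
Total comparisons: 10

The merged array is [2, 9, 11, 13, 20, 22, 26, 27, 27, 36, 40], requiring 10 comparisons. The merge step runs in O(n) time where n is the total number of elements.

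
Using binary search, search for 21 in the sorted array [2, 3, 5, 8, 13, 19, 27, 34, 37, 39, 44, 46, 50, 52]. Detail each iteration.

Binary search for 21 in [2, 3, 5, 8, 13, 19, 27, 34, 37, 39, 44, 46, 50, 52]:

lo=0, hi=13, mid=6, arr[mid]=27 -> 27 > 21, search left half
lo=0, hi=5, mid=2, arr[mid]=5 -> 5 < 21, search right half
lo=3, hi=5, mid=4, arr[mid]=13 -> 13 < 21, search right half
lo=5, hi=5, mid=5, arr[mid]=19 -> 19 < 21, search right half
lo=6 > hi=5, target 21 not found

Binary search determines that 21 is not in the array after 4 comparisons. The search space was exhausted without finding the target.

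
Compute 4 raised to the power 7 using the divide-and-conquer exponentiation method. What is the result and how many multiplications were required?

Computing 4^7 by squaring (build up from 4^1; each line after the first costs one multiplication):

4^1 = 4
4^2 = (4^1)^2 = 4^2 = 16
4^3 = 4 * 4^2 = 4 * 16 = 64
4^6 = (4^3)^2 = 64^2 = 4096
4^7 = 4 * 4^6 = 4 * 4096 = 16384

Result: 16384
Multiplications needed: 4 (4 lines after 4^1)

4^7 = 16384. Using exponentiation by squaring, this requires 4 multiplications. The key idea: if the exponent is even, square the half-power; if odd, multiply by the base once.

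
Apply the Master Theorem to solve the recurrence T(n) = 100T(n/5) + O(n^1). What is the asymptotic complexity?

Master Theorem for T(n) = 100T(n/5) + O(n^1):

a = 100, b = 5, c = 1
log_b(a) = log_5(100) = 2.8614

Case 1: c = 1 < log_5(100) = 2.8614
T(n) = O(n^(log_5 100))

For T(n) = 100T(n/5) + O(n^1): log_5(100) = 2.8614. This is Case 1 of the Master Theorem (c < log_b(a), work dominated by leaves), giving O(n^(log_5 100)).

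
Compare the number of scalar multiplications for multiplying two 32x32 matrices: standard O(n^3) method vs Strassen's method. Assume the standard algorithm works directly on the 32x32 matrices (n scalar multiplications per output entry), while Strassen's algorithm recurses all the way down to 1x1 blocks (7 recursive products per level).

Matrix multiplication for 32x32 matrices:

Standard algorithm: 32^3 = 32768 multiplications
Strassen's algorithm: 7^(log2(32)) = 7^5 = 16807 multiplications
Savings: 32768 - 16807 = 15961 multiplications

Standard: 32768 multiplications (32^3). Strassen: 16807 multiplications (7^5). Strassen reduces 8 recursive multiplications to 7 at each level.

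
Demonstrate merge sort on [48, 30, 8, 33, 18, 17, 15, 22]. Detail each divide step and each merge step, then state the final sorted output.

Merge sort trace:

Split: [48, 30, 8, 33, 18, 17, 15, 22] -> [48, 30, 8, 33] and [18, 17, 15, 22]
  Split: [48, 30, 8, 33] -> [48, 30] and [8, 33]
    Split: [48, 30] -> [48] and [30]
    Merge: [48] + [30] -> [30, 48]
    Split: [8, 33] -> [8] and [33]
    Merge: [8] + [33] -> [8, 33]
  Merge: [30, 48] + [8, 33] -> [8, 30, 33, 48]
  Split: [18, 17, 15, 22] -> [18, 17] and [15, 22]
    Split: [18, 17] -> [18] and [17]
    Merge: [18] + [17] -> [17, 18]
    Split: [15, 22] -> [15] and [22]
    Merge: [15] + [22] -> [15, 22]
  Merge: [17, 18] + [15, 22] -> [15, 17, 18, 22]
Merge: [8, 30, 33, 48] + [15, 17, 18, 22] -> [8, 15, 17, 18, 22, 30, 33, 48]

Final sorted array: [8, 15, 17, 18, 22, 30, 33, 48]

The merge sort proceeds by recursively splitting the array and merging sorted halves.
After all merges, the sorted array is [8, 15, 17, 18, 22, 30, 33, 48].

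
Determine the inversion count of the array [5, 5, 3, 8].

Finding inversions in [5, 5, 3, 8]:

(0, 2): arr[0]=5 > arr[2]=3
(1, 2): arr[1]=5 > arr[2]=3

Total inversions: 2

The array has 2 inversion(s): (0,2), (1,2). Each pair (i,j) satisfies i < j and arr[i] > arr[j].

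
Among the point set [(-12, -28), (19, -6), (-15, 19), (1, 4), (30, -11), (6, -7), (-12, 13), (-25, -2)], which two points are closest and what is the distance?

Computing all pairwise distances among 8 points:

d((-12, -28), (19, -6)) = 38.0132
d((-12, -28), (-15, 19)) = 47.0956
d((-12, -28), (1, 4)) = 34.5398
d((-12, -28), (30, -11)) = 45.31
d((-12, -28), (6, -7)) = 27.6586
d((-12, -28), (-12, 13)) = 41.0
d((-12, -28), (-25, -2)) = 29.0689
d((19, -6), (-15, 19)) = 42.2019
d((19, -6), (1, 4)) = 20.5913
d((19, -6), (30, -11)) = 12.083
d((19, -6), (6, -7)) = 13.0384
d((19, -6), (-12, 13)) = 36.3593
d((19, -6), (-25, -2)) = 44.1814
d((-15, 19), (1, 4)) = 21.9317
d((-15, 19), (30, -11)) = 54.0833
d((-15, 19), (6, -7)) = 33.4215
d((-15, 19), (-12, 13)) = 6.7082 <-- minimum
d((-15, 19), (-25, -2)) = 23.2594
d((1, 4), (30, -11)) = 32.6497
d((1, 4), (6, -7)) = 12.083
d((1, 4), (-12, 13)) = 15.8114
d((1, 4), (-25, -2)) = 26.6833
d((30, -11), (6, -7)) = 24.3311
d((30, -11), (-12, 13)) = 48.3735
d((30, -11), (-25, -2)) = 55.7315
d((6, -7), (-12, 13)) = 26.9072
d((6, -7), (-25, -2)) = 31.4006
d((-12, 13), (-25, -2)) = 19.8494

Closest pair: (-15, 19) and (-12, 13) with distance 6.7082

The closest pair is (-15, 19) and (-12, 13) with Euclidean distance 6.7082. For 8 points, brute-force pairwise comparison is shown above. For large n, the divide-and-conquer algorithm (sort by x, recurse on halves, check the dividing strip) achieves O(n log n).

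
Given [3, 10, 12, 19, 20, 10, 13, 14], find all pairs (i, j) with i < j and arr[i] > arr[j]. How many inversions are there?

Finding inversions in [3, 10, 12, 19, 20, 10, 13, 14]:

(2, 5): arr[2]=12 > arr[5]=10
(3, 5): arr[3]=19 > arr[5]=10
(3, 6): arr[3]=19 > arr[6]=13
(3, 7): arr[3]=19 > arr[7]=14
(4, 5): arr[4]=20 > arr[5]=10
(4, 6): arr[4]=20 > arr[6]=13
(4, 7): arr[4]=20 > arr[7]=14

Total inversions: 7

The array has 7 inversion(s): (2,5), (3,5), (3,6), (3,7), (4,5), (4,6), (4,7). Each pair (i,j) satisfies i < j and arr[i] > arr[j].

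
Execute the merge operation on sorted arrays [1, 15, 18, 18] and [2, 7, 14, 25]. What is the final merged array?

Merging process:

Compare 1 vs 2: take 1 from left. Merged: [1]
Compare 15 vs 2: take 2 from right. Merged: [1, 2]
Compare 15 vs 7: take 7 from right. Merged: [1, 2, 7]
Compare 15 vs 14: take 14 from right. Merged: [1, 2, 7, 14]
Compare 15 vs 25: take 15 from left. Merged: [1, 2, 7, 14, 15]
Compare 18 vs 25: take 18 from left. Merged: [1, 2, 7, 14, 15, 18]
Compare 18 vs 25: take 18 from left. Merged: [1, 2, 7, 14, 15, 18, 18]
Append remaining from right: [25]. Merged: [1, 2, 7, 14, 15, 18, 18, 25]

Final merged array: [1, 2, 7, 14, 15, 18, 18, 25]
Total comparisons: 7

The merged array is [1, 2, 7, 14, 15, 18, 18, 25], requiring 7 comparisons. The merge step runs in O(n) time where n is the total number of elements.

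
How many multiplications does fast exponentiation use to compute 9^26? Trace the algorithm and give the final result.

Computing 9^26 by squaring (build up from 9^1; each line after the first costs one multiplication):

9^1 = 9
9^2 = (9^1)^2 = 9^2 = 81
9^3 = 9 * 9^2 = 9 * 81 = 729
9^6 = (9^3)^2 = 729^2 = 531441
9^12 = (9^6)^2 = 531441^2 = 282429536481
9^13 = 9 * 9^12 = 9 * 282429536481 = 2541865828329
9^26 = (9^13)^2 = 2541865828329^2 = 6461081889226673298932241

Result: 6461081889226673298932241
Multiplications needed: 6 (6 lines after 9^1)

9^26 = 6461081889226673298932241. Using exponentiation by squaring, this requires 6 multiplications. The key idea: if the exponent is even, square the half-power; if odd, multiply by the base once.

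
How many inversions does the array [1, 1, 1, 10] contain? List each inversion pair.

Finding inversions in [1, 1, 1, 10]:


Total inversions: 0

The array has 0 inversions. It is already sorted.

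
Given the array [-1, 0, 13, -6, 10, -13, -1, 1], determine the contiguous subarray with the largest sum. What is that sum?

Using Kadane's algorithm on [-1, 0, 13, -6, 10, -13, -1, 1]:

Scanning through the array:
Position 1 (value 0): max_ending_here = 0, max_so_far = 0
Position 2 (value 13): max_ending_here = 13, max_so_far = 13
Position 3 (value -6): max_ending_here = 7, max_so_far = 13
Position 4 (value 10): max_ending_here = 17, max_so_far = 17
Position 5 (value -13): max_ending_here = 4, max_so_far = 17
Position 6 (value -1): max_ending_here = 3, max_so_far = 17
Position 7 (value 1): max_ending_here = 4, max_so_far = 17

Maximum subarray: [0, 13, -6, 10]
Maximum sum: 17

The maximum subarray is [0, 13, -6, 10] with sum 17. This subarray runs from index 1 to index 4.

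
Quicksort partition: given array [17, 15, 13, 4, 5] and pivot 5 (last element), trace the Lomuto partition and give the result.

Lomuto partition with pivot = 5:

Initial array: [17, 15, 13, 4, 5]

arr[0]=17 > 5: no swap
arr[1]=15 > 5: no swap
arr[2]=13 > 5: no swap
arr[3]=4 <= 5: swap with position 0, array becomes [4, 15, 13, 17, 5]

Place pivot at position 1: [4, 5, 13, 17, 15]
Pivot position: 1

After partitioning with pivot 5, the array becomes [4, 5, 13, 17, 15]. The pivot is placed at index 1. All elements to the left of the pivot are <= 5, and all elements to the right are > 5.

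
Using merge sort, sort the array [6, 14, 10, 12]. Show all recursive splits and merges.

Merge sort trace:

Split: [6, 14, 10, 12] -> [6, 14] and [10, 12]
  Split: [6, 14] -> [6] and [14]
  Merge: [6] + [14] -> [6, 14]
  Split: [10, 12] -> [10] and [12]
  Merge: [10] + [12] -> [10, 12]
Merge: [6, 14] + [10, 12] -> [6, 10, 12, 14]

Final sorted array: [6, 10, 12, 14]

The merge sort proceeds by recursively splitting the array and merging sorted halves.
After all merges, the sorted array is [6, 10, 12, 14].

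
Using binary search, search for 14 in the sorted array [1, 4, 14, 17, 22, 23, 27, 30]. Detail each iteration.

Binary search for 14 in [1, 4, 14, 17, 22, 23, 27, 30]:

lo=0, hi=7, mid=3, arr[mid]=17 -> 17 > 14, search left half
lo=0, hi=2, mid=1, arr[mid]=4 -> 4 < 14, search right half
lo=2, hi=2, mid=2, arr[mid]=14 -> Found target at index 2!

Binary search finds 14 at index 2 after 3 comparisons. The search repeatedly halves the search space by comparing with the middle element.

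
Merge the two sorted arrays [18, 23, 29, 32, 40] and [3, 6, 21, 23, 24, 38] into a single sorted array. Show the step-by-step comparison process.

Merging process:

Compare 18 vs 3: take 3 from right. Merged: [3]
Compare 18 vs 6: take 6 from right. Merged: [3, 6]
Compare 18 vs 21: take 18 from left. Merged: [3, 6, 18]
Compare 23 vs 21: take 21 from right. Merged: [3, 6, 18, 21]
Compare 23 vs 23: take 23 from left. Merged: [3, 6, 18, 21, 23]
Compare 29 vs 23: take 23 from right. Merged: [3, 6, 18, 21, 23, 23]
Compare 29 vs 24: take 24 from right. Merged: [3, 6, 18, 21, 23, 23, 24]
Compare 29 vs 38: take 29 from left. Merged: [3, 6, 18, 21, 23, 23, 24, 29]
Compare 32 vs 38: take 32 from left. Merged: [3, 6, 18, 21, 23, 23, 24, 29, 32]
Compare 40 vs 38: take 38 from right. Merged: [3, 6, 18, 21, 23, 23, 24, 29, 32, 38]
Append remaining from left: [40]. Merged: [3, 6, 18, 21, 23, 23, 24, 29, 32, 38, 40]

Final merged array: [3, 6, 18, 21, 23, 23, 24, 29, 32, 38, 40]
Total comparisons: 10

The merged array is [3, 6, 18, 21, 23, 23, 24, 29, 32, 38, 40], requiring 10 comparisons. The merge step runs in O(n) time where n is the total number of elements.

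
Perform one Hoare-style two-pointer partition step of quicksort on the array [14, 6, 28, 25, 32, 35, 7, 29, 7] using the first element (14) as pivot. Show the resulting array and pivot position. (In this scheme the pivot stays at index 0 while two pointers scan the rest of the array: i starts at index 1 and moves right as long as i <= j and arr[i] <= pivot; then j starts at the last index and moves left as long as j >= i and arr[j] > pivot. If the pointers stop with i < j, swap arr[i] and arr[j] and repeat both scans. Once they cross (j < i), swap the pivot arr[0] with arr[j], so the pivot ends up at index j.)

Hoare-style two-pointer partition with pivot = 14:

Initial array: [14, 6, 28, 25, 32, 35, 7, 29, 7]

Pointers start at i = 1, j = 8.
i stops at index 2 (arr[2]=28 > 14), j stops at index 8 (arr[8]=7 <= 14): swap arr[2] and arr[8], array becomes [14, 6, 7, 25, 32, 35, 7, 29, 28]
i stops at index 3 (arr[3]=25 > 14), j stops at index 6 (arr[6]=7 <= 14): swap arr[3] and arr[6], array becomes [14, 6, 7, 7, 32, 35, 25, 29, 28]
i ends at 4, j ends at 3: the pointers have crossed (j < i), so scanning stops.

Swap pivot arr[0] with arr[3] to place pivot at position 3: [7, 6, 7, 14, 32, 35, 25, 29, 28]
Pivot position: 3

After partitioning with pivot 14, the array becomes [7, 6, 7, 14, 32, 35, 25, 29, 28]. The pivot is placed at index 3. All elements to the left of the pivot are <= 14, and all elements to the right are > 14.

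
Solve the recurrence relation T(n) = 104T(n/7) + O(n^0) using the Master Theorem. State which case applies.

Master Theorem for T(n) = 104T(n/7) + O(n^0):

a = 104, b = 7, c = 0
log_b(a) = log_7(104) = 2.3867

Case 1: c = 0 < log_7(104) = 2.3867
T(n) = O(n^(log_7 104))

For T(n) = 104T(n/7) + O(n^0): log_7(104) = 2.3867. This is Case 1 of the Master Theorem (c < log_b(a), work dominated by leaves), giving O(n^(log_7 104)).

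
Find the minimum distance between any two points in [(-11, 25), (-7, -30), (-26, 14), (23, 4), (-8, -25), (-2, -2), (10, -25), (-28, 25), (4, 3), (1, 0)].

Computing all pairwise distances among 10 points:

d((-11, 25), (-7, -30)) = 55.1453
d((-11, 25), (-26, 14)) = 18.6011
d((-11, 25), (23, 4)) = 39.9625
d((-11, 25), (-8, -25)) = 50.0899
d((-11, 25), (-2, -2)) = 28.4605
d((-11, 25), (10, -25)) = 54.231
d((-11, 25), (-28, 25)) = 17.0
d((-11, 25), (4, 3)) = 26.6271
d((-11, 25), (1, 0)) = 27.7308
d((-7, -30), (-26, 14)) = 47.927
d((-7, -30), (23, 4)) = 45.3431
d((-7, -30), (-8, -25)) = 5.099
d((-7, -30), (-2, -2)) = 28.4429
d((-7, -30), (10, -25)) = 17.72
d((-7, -30), (-28, 25)) = 58.8727
d((-7, -30), (4, 3)) = 34.7851
d((-7, -30), (1, 0)) = 31.0483
d((-26, 14), (23, 4)) = 50.01
d((-26, 14), (-8, -25)) = 42.9535
d((-26, 14), (-2, -2)) = 28.8444
d((-26, 14), (10, -25)) = 53.0754
d((-26, 14), (-28, 25)) = 11.1803
d((-26, 14), (4, 3)) = 31.9531
d((-26, 14), (1, 0)) = 30.4138
d((23, 4), (-8, -25)) = 42.45
d((23, 4), (-2, -2)) = 25.7099
d((23, 4), (10, -25)) = 31.7805
d((23, 4), (-28, 25)) = 55.1543
d((23, 4), (4, 3)) = 19.0263
d((23, 4), (1, 0)) = 22.3607
d((-8, -25), (-2, -2)) = 23.7697
d((-8, -25), (10, -25)) = 18.0
d((-8, -25), (-28, 25)) = 53.8516
d((-8, -25), (4, 3)) = 30.4631
d((-8, -25), (1, 0)) = 26.5707
d((-2, -2), (10, -25)) = 25.9422
d((-2, -2), (-28, 25)) = 37.4833
d((-2, -2), (4, 3)) = 7.8102
d((-2, -2), (1, 0)) = 3.6056 <-- minimum
d((10, -25), (-28, 25)) = 62.8013
d((10, -25), (4, 3)) = 28.6356
d((10, -25), (1, 0)) = 26.5707
d((-28, 25), (4, 3)) = 38.833
d((-28, 25), (1, 0)) = 38.2884
d((4, 3), (1, 0)) = 4.2426

Closest pair: (-2, -2) and (1, 0) with distance 3.6056

The closest pair is (-2, -2) and (1, 0) with Euclidean distance 3.6056. For 10 points, brute-force pairwise comparison is shown above. For large n, the divide-and-conquer algorithm (sort by x, recurse on halves, check the dividing strip) achieves O(n log n).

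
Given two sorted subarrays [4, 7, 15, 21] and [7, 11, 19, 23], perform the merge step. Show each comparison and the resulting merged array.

Merging process:

Compare 4 vs 7: take 4 from left. Merged: [4]
Compare 7 vs 7: take 7 from left. Merged: [4, 7]
Compare 15 vs 7: take 7 from right. Merged: [4, 7, 7]
Compare 15 vs 11: take 11 from right. Merged: [4, 7, 7, 11]
Compare 15 vs 19: take 15 from left. Merged: [4, 7, 7, 11, 15]
Compare 21 vs 19: take 19 from right. Merged: [4, 7, 7, 11, 15, 19]
Compare 21 vs 23: take 21 from left. Merged: [4, 7, 7, 11, 15, 19, 21]
Append remaining from right: [23]. Merged: [4, 7, 7, 11, 15, 19, 21, 23]

Final merged array: [4, 7, 7, 11, 15, 19, 21, 23]
Total comparisons: 7

The merged array is [4, 7, 7, 11, 15, 19, 21, 23], requiring 7 comparisons. The merge step runs in O(n) time where n is the total number of elements.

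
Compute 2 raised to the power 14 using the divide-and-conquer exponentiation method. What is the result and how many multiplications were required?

Computing 2^14 by squaring (build up from 2^1; each line after the first costs one multiplication):

2^1 = 2
2^2 = (2^1)^2 = 2^2 = 4
2^3 = 2 * 2^2 = 2 * 4 = 8
2^6 = (2^3)^2 = 8^2 = 64
2^7 = 2 * 2^6 = 2 * 64 = 128
2^14 = (2^7)^2 = 128^2 = 16384

Result: 16384
Multiplications needed: 5 (5 lines after 2^1)

2^14 = 16384. Using exponentiation by squaring, this requires 5 multiplications. The key idea: if the exponent is even, square the half-power; if odd, multiply by the base once.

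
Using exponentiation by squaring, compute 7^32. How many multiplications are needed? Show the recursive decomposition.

Computing 7^32 by squaring (build up from 7^1; each line after the first costs one multiplication):

7^1 = 7
7^2 = (7^1)^2 = 7^2 = 49
7^4 = (7^2)^2 = 49^2 = 2401
7^8 = (7^4)^2 = 2401^2 = 5764801
7^16 = (7^8)^2 = 5764801^2 = 33232930569601
7^32 = (7^16)^2 = 33232930569601^2 = 1104427674243920646305299201

Result: 1104427674243920646305299201
Multiplications needed: 5 (5 lines after 7^1)

7^32 = 1104427674243920646305299201. Using exponentiation by squaring, this requires 5 multiplications. The key idea: if the exponent is even, square the half-power; if odd, multiply by the base once.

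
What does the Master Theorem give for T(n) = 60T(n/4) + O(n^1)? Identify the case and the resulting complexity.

Master Theorem for T(n) = 60T(n/4) + O(n^1):

a = 60, b = 4, c = 1
log_b(a) = log_4(60) = 2.9534

Case 1: c = 1 < log_4(60) = 2.9534
T(n) = O(n^(log_4 60))

For T(n) = 60T(n/4) + O(n^1): log_4(60) = 2.9534. This is Case 1 of the Master Theorem (c < log_b(a), work dominated by leaves), giving O(n^(log_4 60)).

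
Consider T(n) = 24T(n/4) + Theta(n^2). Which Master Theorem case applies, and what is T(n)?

Master Theorem for T(n) = 24T(n/4) + O(n^2):

a = 24, b = 4, c = 2
log_b(a) = log_4(24) = 2.2925

Case 1: c = 2 < log_4(24) = 2.2925
T(n) = O(n^(log_4 24))

For T(n) = 24T(n/4) + O(n^2): log_4(24) = 2.2925. This is Case 1 of the Master Theorem (c < log_b(a), work dominated by leaves), giving O(n^(log_4 24)).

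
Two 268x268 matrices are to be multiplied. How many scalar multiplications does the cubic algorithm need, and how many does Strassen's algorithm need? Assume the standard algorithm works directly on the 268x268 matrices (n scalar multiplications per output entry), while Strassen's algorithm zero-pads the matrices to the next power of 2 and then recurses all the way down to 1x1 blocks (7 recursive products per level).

Matrix multiplication for 268x268 matrices:

Strassen's algorithm requires power-of-2 dimensions. Pad 268x268 to 512x512 (next power of 2).

Standard algorithm: 268^3 = 19248832 multiplications
Strassen's algorithm: 7^(log2(512)) = 7^9 = 40353607 multiplications
Difference: 19248832 - 40353607 = -21104775 (Strassen uses MORE here due to padding overhead — for small or just-over-power-of-2 n, padding can outweigh the per-level savings)

Standard: 19248832 multiplications (268^3). Strassen: 40353607 multiplications (7^9, after padding to 512x512). Strassen reduces 8 recursive multiplications to 7 at each level.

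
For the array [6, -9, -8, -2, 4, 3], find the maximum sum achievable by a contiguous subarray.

Using Kadane's algorithm on [6, -9, -8, -2, 4, 3]:

Scanning through the array:
Position 1 (value -9): max_ending_here = -3, max_so_far = 6
Position 2 (value -8): max_ending_here = -8, max_so_far = 6
Position 3 (value -2): max_ending_here = -2, max_so_far = 6
Position 4 (value 4): max_ending_here = 4, max_so_far = 6
Position 5 (value 3): max_ending_here = 7, max_so_far = 7

Maximum subarray: [4, 3]
Maximum sum: 7

The maximum subarray is [4, 3] with sum 7. This subarray runs from index 4 to index 5.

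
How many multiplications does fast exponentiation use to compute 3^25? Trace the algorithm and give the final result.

Computing 3^25 by squaring (build up from 3^1; each line after the first costs one multiplication):

3^1 = 3
3^2 = (3^1)^2 = 3^2 = 9
3^3 = 3 * 3^2 = 3 * 9 = 27
3^6 = (3^3)^2 = 27^2 = 729
3^12 = (3^6)^2 = 729^2 = 531441
3^24 = (3^12)^2 = 531441^2 = 282429536481
3^25 = 3 * 3^24 = 3 * 282429536481 = 847288609443

Result: 847288609443
Multiplications needed: 6 (6 lines after 3^1)

3^25 = 847288609443. Using exponentiation by squaring, this requires 6 multiplications. The key idea: if the exponent is even, square the half-power; if odd, multiply by the base once.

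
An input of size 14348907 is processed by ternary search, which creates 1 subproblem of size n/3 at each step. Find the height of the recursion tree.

For divide and conquer with division factor 3:

Problem sizes at each level:
Level 0: 14348907
Level 1: 4782969
Level 2: 1594323
Level 3: 531441
Level 4: 177147
Level 5: 59049
Level 6: 19683
Level 7: 6561
Level 8: 2187
Level 9: 729
Level 10: 243
Level 11: 81
Level 12: 27
Level 13: 9
Level 14: 3
Level 15: 1

The root is level 0 and the size-1 base case is level 15 (the tree spans levels 0 through 15, i.e. 16 levels counting the root), so the depth is the number of divisions: log_3(14348907) = 15

The recursion tree depth is log_3(14348907) = 15. At each level, the problem size is divided by 3, so it takes 15 divisions to reduce to a base case of size 1. The algorithm makes 1 recursive call at each level.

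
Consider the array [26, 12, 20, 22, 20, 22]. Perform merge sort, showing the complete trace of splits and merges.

Merge sort trace:

Split: [26, 12, 20, 22, 20, 22] -> [26, 12, 20] and [22, 20, 22]
  Split: [26, 12, 20] -> [26] and [12, 20]
    Split: [12, 20] -> [12] and [20]
    Merge: [12] + [20] -> [12, 20]
  Merge: [26] + [12, 20] -> [12, 20, 26]
  Split: [22, 20, 22] -> [22] and [20, 22]
    Split: [20, 22] -> [20] and [22]
    Merge: [20] + [22] -> [20, 22]
  Merge: [22] + [20, 22] -> [20, 22, 22]
Merge: [12, 20, 26] + [20, 22, 22] -> [12, 20, 20, 22, 22, 26]

Final sorted array: [12, 20, 20, 22, 22, 26]

The merge sort proceeds by recursively splitting the array and merging sorted halves.
After all merges, the sorted array is [12, 20, 20, 22, 22, 26].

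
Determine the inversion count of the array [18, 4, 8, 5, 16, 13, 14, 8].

Finding inversions in [18, 4, 8, 5, 16, 13, 14, 8]:

(0, 1): arr[0]=18 > arr[1]=4
(0, 2): arr[0]=18 > arr[2]=8
(0, 3): arr[0]=18 > arr[3]=5
(0, 4): arr[0]=18 > arr[4]=16
(0, 5): arr[0]=18 > arr[5]=13
(0, 6): arr[0]=18 > arr[6]=14
(0, 7): arr[0]=18 > arr[7]=8
(2, 3): arr[2]=8 > arr[3]=5
(4, 5): arr[4]=16 > arr[5]=13
(4, 6): arr[4]=16 > arr[6]=14
(4, 7): arr[4]=16 > arr[7]=8
(5, 7): arr[5]=13 > arr[7]=8
(6, 7): arr[6]=14 > arr[7]=8

Total inversions: 13

The array has 13 inversion(s): (0,1), (0,2), (0,3), (0,4), (0,5), (0,6), (0,7), (2,3), (4,5), (4,6), (4,7), (5,7), (6,7). Each pair (i,j) satisfies i < j and arr[i] > arr[j].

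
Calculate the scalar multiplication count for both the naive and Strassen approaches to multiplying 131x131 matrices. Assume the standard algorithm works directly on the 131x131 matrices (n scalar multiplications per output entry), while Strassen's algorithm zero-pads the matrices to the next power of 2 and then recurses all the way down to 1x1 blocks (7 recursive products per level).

Matrix multiplication for 131x131 matrices:

Strassen's algorithm requires power-of-2 dimensions. Pad 131x131 to 256x256 (next power of 2).

Standard algorithm: 131^3 = 2248091 multiplications
Strassen's algorithm: 7^(log2(256)) = 7^8 = 5764801 multiplications
Difference: 2248091 - 5764801 = -3516710 (Strassen uses MORE here due to padding overhead — for small or just-over-power-of-2 n, padding can outweigh the per-level savings)

Standard: 2248091 multiplications (131^3). Strassen: 5764801 multiplications (7^8, after padding to 256x256). Strassen reduces 8 recursive multiplications to 7 at each level.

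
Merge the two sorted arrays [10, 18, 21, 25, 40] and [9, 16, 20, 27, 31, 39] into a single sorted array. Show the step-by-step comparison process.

Merging process:

Compare 10 vs 9: take 9 from right. Merged: [9]
Compare 10 vs 16: take 10 from left. Merged: [9, 10]
Compare 18 vs 16: take 16 from right. Merged: [9, 10, 16]
Compare 18 vs 20: take 18 from left. Merged: [9, 10, 16, 18]
Compare 21 vs 20: take 20 from right. Merged: [9, 10, 16, 18, 20]
Compare 21 vs 27: take 21 from left. Merged: [9, 10, 16, 18, 20, 21]
Compare 25 vs 27: take 25 from left. Merged: [9, 10, 16, 18, 20, 21, 25]
Compare 40 vs 27: take 27 from right. Merged: [9, 10, 16, 18, 20, 21, 25, 27]
Compare 40 vs 31: take 31 from right. Merged: [9, 10, 16, 18, 20, 21, 25, 27, 31]
Compare 40 vs 39: take 39 from right. Merged: [9, 10, 16, 18, 20, 21, 25, 27, 31, 39]
Append remaining from left: [40]. Merged: [9, 10, 16, 18, 20, 21, 25, 27, 31, 39, 40]

Final merged array: [9, 10, 16, 18, 20, 21, 25, 27, 31, 39, 40]
Total comparisons: 10

The merged array is [9, 10, 16, 18, 20, 21, 25, 27, 31, 39, 40], requiring 10 comparisons. The merge step runs in O(n) time where n is the total number of elements.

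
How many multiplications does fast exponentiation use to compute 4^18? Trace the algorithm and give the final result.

Computing 4^18 by squaring (build up from 4^1; each line after the first costs one multiplication):

4^1 = 4
4^2 = (4^1)^2 = 4^2 = 16
4^4 = (4^2)^2 = 16^2 = 256
4^8 = (4^4)^2 = 256^2 = 65536
4^9 = 4 * 4^8 = 4 * 65536 = 262144
4^18 = (4^9)^2 = 262144^2 = 68719476736

Result: 68719476736
Multiplications needed: 5 (5 lines after 4^1)

4^18 = 68719476736. Using exponentiation by squaring, this requires 5 multiplications. The key idea: if the exponent is even, square the half-power; if odd, multiply by the base once.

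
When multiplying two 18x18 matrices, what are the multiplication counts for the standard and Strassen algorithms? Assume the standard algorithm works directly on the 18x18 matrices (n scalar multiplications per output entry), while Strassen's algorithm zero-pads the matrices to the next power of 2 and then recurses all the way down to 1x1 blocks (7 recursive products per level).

Matrix multiplication for 18x18 matrices:

Strassen's algorithm requires power-of-2 dimensions. Pad 18x18 to 32x32 (next power of 2).

Standard algorithm: 18^3 = 5832 multiplications
Strassen's algorithm: 7^(log2(32)) = 7^5 = 16807 multiplications
Difference: 5832 - 16807 = -10975 (Strassen uses MORE here due to padding overhead — for small or just-over-power-of-2 n, padding can outweigh the per-level savings)

Standard: 5832 multiplications (18^3). Strassen: 16807 multiplications (7^5, after padding to 32x32). Strassen reduces 8 recursive multiplications to 7 at each level.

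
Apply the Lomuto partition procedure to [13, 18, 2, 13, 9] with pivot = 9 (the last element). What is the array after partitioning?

Lomuto partition with pivot = 9:

Initial array: [13, 18, 2, 13, 9]

arr[0]=13 > 9: no swap
arr[1]=18 > 9: no swap
arr[2]=2 <= 9: swap with position 0, array becomes [2, 18, 13, 13, 9]
arr[3]=13 > 9: no swap

Place pivot at position 1: [2, 9, 13, 13, 18]
Pivot position: 1

After partitioning with pivot 9, the array becomes [2, 9, 13, 13, 18]. The pivot is placed at index 1. All elements to the left of the pivot are <= 9, and all elements to the right are > 9.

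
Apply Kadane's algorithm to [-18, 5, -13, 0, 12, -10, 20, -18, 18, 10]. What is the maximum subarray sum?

Using Kadane's algorithm on [-18, 5, -13, 0, 12, -10, 20, -18, 18, 10]:

Scanning through the array:
Position 1 (value 5): max_ending_here = 5, max_so_far = 5
Position 2 (value -13): max_ending_here = -8, max_so_far = 5
Position 3 (value 0): max_ending_here = 0, max_so_far = 5
Position 4 (value 12): max_ending_here = 12, max_so_far = 12
Position 5 (value -10): max_ending_here = 2, max_so_far = 12
Position 6 (value 20): max_ending_here = 22, max_so_far = 22
Position 7 (value -18): max_ending_here = 4, max_so_far = 22
Position 8 (value 18): max_ending_here = 22, max_so_far = 22
Position 9 (value 10): max_ending_here = 32, max_so_far = 32

Maximum subarray: [0, 12, -10, 20, -18, 18, 10]
Maximum sum: 32

The maximum subarray is [0, 12, -10, 20, -18, 18, 10] with sum 32. This subarray runs from index 3 to index 9.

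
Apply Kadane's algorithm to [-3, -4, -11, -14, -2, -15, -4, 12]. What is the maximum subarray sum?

Using Kadane's algorithm on [-3, -4, -11, -14, -2, -15, -4, 12]:

Scanning through the array:
Position 1 (value -4): max_ending_here = -4, max_so_far = -3
Position 2 (value -11): max_ending_here = -11, max_so_far = -3
Position 3 (value -14): max_ending_here = -14, max_so_far = -3
Position 4 (value -2): max_ending_here = -2, max_so_far = -2
Position 5 (value -15): max_ending_here = -15, max_so_far = -2
Position 6 (value -4): max_ending_here = -4, max_so_far = -2
Position 7 (value 12): max_ending_here = 12, max_so_far = 12

Maximum subarray: [12]
Maximum sum: 12

The maximum subarray is [12] with sum 12. This subarray runs from index 7 to index 7.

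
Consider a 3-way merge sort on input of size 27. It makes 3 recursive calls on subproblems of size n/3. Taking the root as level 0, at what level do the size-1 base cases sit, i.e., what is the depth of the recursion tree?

For divide and conquer with division factor 3:

Problem sizes at each level:
Level 0: 27
Level 1: 9
Level 2: 3
Level 3: 1

The root is level 0 and the size-1 base case is level 3 (the tree spans levels 0 through 3, i.e. 4 levels counting the root), so the depth is the number of divisions: log_3(27) = 3

The recursion tree depth is log_3(27) = 3. At each level, the problem size is divided by 3, so it takes 3 divisions to reduce to a base case of size 1. The algorithm makes 3 recursive calls at each level.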